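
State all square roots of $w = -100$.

|w| = 100, arg(w) = 180°
Root modulus = 100^(1/2) = 10
Root arguments: θ_k = (180° + 360°k)/2 for k = 0, 1, ..., 1
Roots: 10i, -10i


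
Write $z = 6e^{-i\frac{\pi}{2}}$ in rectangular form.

a = r cos θ = 6 * 0 = 0
b = r sin θ = 6 * -1 = -6
z = -6i


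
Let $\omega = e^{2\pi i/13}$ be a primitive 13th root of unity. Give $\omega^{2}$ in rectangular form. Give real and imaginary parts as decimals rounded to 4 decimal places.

ω^2 = e^(2πi·2/13) = e^(i·4π/13)
= cos(4π/13) + i sin(4π/13)
= 0.5681 + 0.8230i


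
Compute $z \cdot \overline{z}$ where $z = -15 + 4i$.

z * conjugate(z) = |z|^2 = a^2 + b^2
= (-15)^2 + 4^2 = 241


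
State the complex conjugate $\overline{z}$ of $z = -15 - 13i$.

If z = a + bi, then conjugate(z) = a - bi
conjugate(-15 - 13i) = -15 + 13i


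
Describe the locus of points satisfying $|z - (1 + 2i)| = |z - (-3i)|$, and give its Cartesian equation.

|z - z1| = |z - z2| means z is equidistant from z1 and z2,
i.e. the perpendicular bisector of the segment from (1, 2) to (0, -3) (midpoint (1/2, -1/2)).
With z = x + yi, square both sides:
(x - 1)^2 + (y - 2)^2 = (x - 0)^2 + (y - (-3))^2
The x^2 and y^2 terms cancel: -2x + (-10)y = 9 - 5 = 4
Simplify: x + 5y = -2
Locus: Perpendicular bisector of the segment from (1, 2) to (0, -3): the line x + 5y = -2


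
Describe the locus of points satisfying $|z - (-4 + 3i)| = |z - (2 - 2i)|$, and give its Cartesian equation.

|z - z1| = |z - z2| means z is equidistant from z1 and z2,
i.e. the perpendicular bisector of the segment from (-4, 3) to (2, -2) (midpoint (-1, 1/2)).
With z = x + yi, square both sides:
(x - (-4))^2 + (y - 3)^2 = (x - 2)^2 + (y - (-2))^2
The x^2 and y^2 terms cancel: 12x + (-10)y = 8 - 25 = -17
Simplify: 12x - 10y = -17
Locus: Perpendicular bisector of the segment from (-4, 3) to (2, -2): the line 12x - 10y = -17


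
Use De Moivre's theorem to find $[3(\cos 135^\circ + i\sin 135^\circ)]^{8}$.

By De Moivre: z^n = r^n(cos(nθ) + i sin(nθ))
= 3^8(cos(8*135°) + i sin(8*135°))
= 6561(cos 0° + i sin 0°)
= 6561


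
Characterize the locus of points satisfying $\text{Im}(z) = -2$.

Im(z) = y where z = x + yi; the equation y = -2 is satisfied by all points with that y-coordinate
Locus: Horizontal line y = -2


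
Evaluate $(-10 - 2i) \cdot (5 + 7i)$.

(a1*a2 - b1*b2) + (a1*b2 + b1*a2)i
= (-50 - (-14)) + (-70 + (-10))i
= -36 - 80i


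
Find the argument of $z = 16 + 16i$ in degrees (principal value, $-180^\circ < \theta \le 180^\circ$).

θ = arctan(b/a) = arctan(16/16) (quadrant-adjusted) = 45°


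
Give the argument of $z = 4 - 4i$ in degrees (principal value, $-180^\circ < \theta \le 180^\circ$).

θ = arctan(b/a) = arctan(-4/4) (quadrant-adjusted) = -45°


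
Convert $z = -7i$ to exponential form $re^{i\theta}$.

r = |z| = sqrt((0)^2 + (-7)^2) = sqrt(0 + 49) = sqrt(49) = 7
a = 0 and b < 0, so z lies on the negative imaginary axis: θ = -90° = -π/2
z = 7e^(-i*π/2)


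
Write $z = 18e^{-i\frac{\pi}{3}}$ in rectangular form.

a = r cos θ = 18 * 1/2 = 9
b = r sin θ = 18 * -sqrt(3)/2 = -9*sqrt(3)
z = 9 - 9*sqrt(3)i


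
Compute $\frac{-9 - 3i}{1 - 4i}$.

Multiply numerator and denominator by conjugate (1 + 4i):
= (-9 - 3i)(1 + 4i) / (1^2 + (-4)^2)
= (3 - 39i) / 17
= 3/17 - (39/17)i


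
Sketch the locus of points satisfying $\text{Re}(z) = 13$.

Re(z) = x where z = x + yi; the equation x = 13 is satisfied by all points with that x-coordinate
Locus: Vertical line x = 13


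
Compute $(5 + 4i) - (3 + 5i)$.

(5 - 3) + (4 - 5)i = 2 - i


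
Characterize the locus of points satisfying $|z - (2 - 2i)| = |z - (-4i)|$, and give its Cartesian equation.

|z - z1| = |z - z2| means z is equidistant from z1 and z2,
i.e. the perpendicular bisector of the segment from (2, -2) to (0, -4) (midpoint (1, -3)).
With z = x + yi, square both sides:
(x - 2)^2 + (y - (-2))^2 = (x - 0)^2 + (y - (-4))^2
The x^2 and y^2 terms cancel: -4x + (-4)y = 16 - 8 = 8
Simplify: x + y = -2
Locus: Perpendicular bisector of the segment from (2, -2) to (0, -4): the line x + y = -2


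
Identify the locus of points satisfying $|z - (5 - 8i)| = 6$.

|z - z0| = r describes a circle centered at z0 with radius r
Here z0 = 5 - 8i and r = 6
Locus: Circle centered at (5, -8) with radius 6


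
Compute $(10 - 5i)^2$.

(a + bi)^2 = a^2 - b^2 + 2abi
= 10^2 - (-5)^2 + 2*10*(-5)i
= 75 - 100i


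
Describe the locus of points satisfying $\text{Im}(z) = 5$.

Im(z) = y where z = x + yi; the equation y = 5 is satisfied by all points with that y-coordinate
Locus: Horizontal line y = 5


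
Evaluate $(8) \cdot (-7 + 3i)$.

(a1*a2 - b1*b2) + (a1*b2 + b1*a2)i
= (-56 - 0) + (24 + 0)i
= -56 + 24i


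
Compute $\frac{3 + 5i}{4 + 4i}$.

Multiply numerator and denominator by conjugate (4 - 4i):
= (3 + 5i)(4 - 4i) / (4^2 + 4^2)
= (32 + 8i) / 32
Divide through by 8: (4 + i) / 4
= 1 + (1/4)i


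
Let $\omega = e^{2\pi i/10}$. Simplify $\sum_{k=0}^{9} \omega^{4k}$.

Let ζ = ω^4 = e^(2πi·4/10). Since 10 ∤ 4, ζ ≠ 1.
Sum = Σ_{k=0}^{9} ζ^k = (ζ^10 - 1)/(ζ - 1) = (ω^{4·10} - 1)/(ζ - 1) = (1 - 1)/(ζ - 1) = 0


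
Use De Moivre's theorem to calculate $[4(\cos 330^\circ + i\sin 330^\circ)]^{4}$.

By De Moivre: z^n = r^n(cos(nθ) + i sin(nθ))
= 4^4(cos(4*330°) + i sin(4*330°))
= 256(cos 240° + i sin 240°)
= -128 - 128*sqrt(3)i


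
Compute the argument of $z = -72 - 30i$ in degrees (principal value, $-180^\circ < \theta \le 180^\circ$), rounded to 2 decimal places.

θ = arctan(b/a) = arctan(-30/-72) (quadrant-adjusted) = -157.38°


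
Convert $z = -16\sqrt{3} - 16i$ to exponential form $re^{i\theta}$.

r = |z| = sqrt((-16*sqrt(3))^2 + (-16)^2) = sqrt(768 + 256) = sqrt(1024) = 32
θ = arctan(b/a) = arctan(-16/-27.7128) (quadrant-adjusted) = -150° = -5π/6
z = 32e^(-i*5π/6)


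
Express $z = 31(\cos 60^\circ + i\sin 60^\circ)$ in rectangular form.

a = r cos θ = 31 * 1/2 = 31/2
b = r sin θ = 31 * sqrt(3)/2 = 31*sqrt(3)/2
z = 31/2 + (31*sqrt(3)/2)i


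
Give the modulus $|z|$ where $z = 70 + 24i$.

|z| = sqrt(a^2 + b^2) = sqrt(70^2 + 24^2) = sqrt(5476) = 74


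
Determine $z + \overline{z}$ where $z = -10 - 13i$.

z + conjugate(z) = (a + bi) + (a - bi) = 2a
= 2 * (-10) = -20


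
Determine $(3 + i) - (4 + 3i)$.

(3 - 4) + (1 - 3)i = -1 - 2i


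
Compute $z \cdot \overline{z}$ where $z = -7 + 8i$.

z * conjugate(z) = |z|^2 = a^2 + b^2
= (-7)^2 + 8^2 = 113


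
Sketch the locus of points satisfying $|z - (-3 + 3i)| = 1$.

|z - z0| = r describes a circle centered at z0 with radius r
Here z0 = -3 + 3i and r = 1
Locus: Circle centered at (-3, 3) with radius 1


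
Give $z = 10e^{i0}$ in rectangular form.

a = r cos θ = 10 * 1 = 10
b = r sin θ = 10 * 0 = 0
z = 10


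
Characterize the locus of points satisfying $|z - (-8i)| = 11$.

|z - z0| = r describes a circle centered at z0 with radius r
Here z0 = -8i and r = 11
Locus: Circle centered at (0, -8) with radius 11


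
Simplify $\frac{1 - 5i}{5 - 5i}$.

Multiply numerator and denominator by conjugate (5 + 5i):
= (1 - 5i)(5 + 5i) / (5^2 + (-5)^2)
= (30 - 20i) / 50
Divide through by 10: (3 - 2i) / 5
= 3/5 - (2/5)i


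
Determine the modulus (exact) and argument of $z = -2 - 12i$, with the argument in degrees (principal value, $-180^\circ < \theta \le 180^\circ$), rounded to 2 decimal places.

|z| = sqrt((-2)^2 + (-12)^2) = sqrt(148)
arg(z) = arctan(b/a) = arctan(-12/-2) (quadrant-adjusted) = -99.46°


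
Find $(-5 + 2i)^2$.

(a + bi)^2 = a^2 - b^2 + 2abi
= (-5)^2 - 2^2 + 2*(-5)*2i
= 21 - 20i


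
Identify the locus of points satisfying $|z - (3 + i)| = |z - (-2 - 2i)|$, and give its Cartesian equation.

|z - z1| = |z - z2| means z is equidistant from z1 and z2,
i.e. the perpendicular bisector of the segment from (3, 1) to (-2, -2) (midpoint (1/2, -1/2)).
With z = x + yi, square both sides:
(x - 3)^2 + (y - 1)^2 = (x - (-2))^2 + (y - (-2))^2
The x^2 and y^2 terms cancel: -10x + (-6)y = 8 - 10 = -2
Simplify: 5x + 3y = 1
Locus: Perpendicular bisector of the segment from (3, 1) to (-2, -2): the line 5x + 3y = 1


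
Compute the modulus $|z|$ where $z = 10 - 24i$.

|z| = sqrt(a^2 + b^2) = sqrt(10^2 + (-24)^2) = sqrt(676) = 26


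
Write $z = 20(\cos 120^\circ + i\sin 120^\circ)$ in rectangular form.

a = r cos θ = 20 * -1/2 = -10
b = r sin θ = 20 * sqrt(3)/2 = 10*sqrt(3)
z = -10 + 10*sqrt(3)i


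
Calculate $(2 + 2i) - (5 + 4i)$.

(2 - 5) + (2 - 4)i = -3 - 2i


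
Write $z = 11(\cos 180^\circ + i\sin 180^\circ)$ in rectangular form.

a = r cos θ = 11 * -1 = -11
b = r sin θ = 11 * 0 = 0
z = -11


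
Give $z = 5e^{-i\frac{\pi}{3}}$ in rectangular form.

a = r cos θ = 5 * 1/2 = 5/2
b = r sin θ = 5 * -sqrt(3)/2 = -5*sqrt(3)/2
z = 5/2 - (5*sqrt(3)/2)i


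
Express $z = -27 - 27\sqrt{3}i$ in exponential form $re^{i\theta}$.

r = |z| = sqrt((-27)^2 + (-27*sqrt(3))^2) = sqrt(729 + 2187) = sqrt(2916) = 54
θ = arctan(b/a) = arctan(-46.7654/-27) (quadrant-adjusted) = -120° = -2π/3
z = 54e^(-i*2π/3)


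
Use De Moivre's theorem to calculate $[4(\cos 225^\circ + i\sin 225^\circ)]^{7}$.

By De Moivre: z^n = r^n(cos(nθ) + i sin(nθ))
= 4^7(cos(7*225°) + i sin(7*225°))
= 16384(cos 135° + i sin 135°)
= -8192*sqrt(2) + 8192*sqrt(2)i


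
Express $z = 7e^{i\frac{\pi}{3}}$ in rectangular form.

a = r cos θ = 7 * 1/2 = 7/2
b = r sin θ = 7 * sqrt(3)/2 = 7*sqrt(3)/2
z = 7/2 + (7*sqrt(3)/2)i


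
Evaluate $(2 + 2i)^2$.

(a + bi)^2 = a^2 - b^2 + 2abi
= 2^2 - 2^2 + 2*2*2i
= 8i


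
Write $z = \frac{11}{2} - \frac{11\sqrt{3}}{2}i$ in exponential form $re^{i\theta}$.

r = |z| = sqrt((11/2)^2 + (-11*sqrt(3)/2)^2) = sqrt(121/4 + 363/4) = sqrt(121) = 11
θ = arctan(b/a) = arctan(-9.5263/5.5) (quadrant-adjusted) = -60° = -π/3
z = 11e^(-i*π/3)


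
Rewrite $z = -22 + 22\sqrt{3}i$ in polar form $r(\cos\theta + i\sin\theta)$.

r = |z| = sqrt(a^2 + b^2) = sqrt((-22)^2 + (22*sqrt(3))^2) = sqrt(484 + 1452) = sqrt(1936) = 44
θ = arctan(b/a) = arctan(38.1051/-22) (quadrant-adjusted) = 120°
z = 44(cos 120° + i sin 120°)


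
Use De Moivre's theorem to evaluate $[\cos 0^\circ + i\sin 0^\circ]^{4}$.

By De Moivre: z^n = r^n(cos(nθ) + i sin(nθ))
= 1^4(cos(4*0°) + i sin(4*0°))
= 1(cos 0° + i sin 0°)
= 1


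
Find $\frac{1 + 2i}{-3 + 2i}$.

Multiply numerator and denominator by conjugate (-3 - 2i):
= (1 + 2i)(-3 - 2i) / ((-3)^2 + 2^2)
= (1 - 8i) / 13
= 1/13 - (8/13)i


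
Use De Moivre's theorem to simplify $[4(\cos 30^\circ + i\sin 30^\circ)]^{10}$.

By De Moivre: z^n = r^n(cos(nθ) + i sin(nθ))
= 4^10(cos(10*30°) + i sin(10*30°))
= 1048576(cos 300° + i sin 300°)
= 524288 - 524288*sqrt(3)i


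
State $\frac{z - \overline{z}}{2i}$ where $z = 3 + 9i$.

z - conjugate(z) = 2bi
(z - conjugate(z))/(2i) = 2bi/(2i) = b = 9


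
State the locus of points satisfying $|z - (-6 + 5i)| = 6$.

|z - z0| = r describes a circle centered at z0 with radius r
Here z0 = -6 + 5i and r = 6
Locus: Circle centered at (-6, 5) with radius 6


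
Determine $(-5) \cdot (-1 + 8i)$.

(a1*a2 - b1*b2) + (a1*b2 + b1*a2)i
= (5 - 0) + (-40 + 0)i
= 5 - 40i


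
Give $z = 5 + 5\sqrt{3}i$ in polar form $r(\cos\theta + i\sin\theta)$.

r = |z| = sqrt(a^2 + b^2) = sqrt((5)^2 + (5*sqrt(3))^2) = sqrt(25 + 75) = sqrt(100) = 10
θ = arctan(b/a) = arctan(8.6603/5) (quadrant-adjusted) = 60°
z = 10(cos 60° + i sin 60°)


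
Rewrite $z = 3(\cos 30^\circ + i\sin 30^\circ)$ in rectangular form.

a = r cos θ = 3 * sqrt(3)/2 = 3*sqrt(3)/2
b = r sin θ = 3 * 1/2 = 3/2
z = 3*sqrt(3)/2 + (3/2)i


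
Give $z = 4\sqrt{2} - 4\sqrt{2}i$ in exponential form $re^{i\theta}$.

r = |z| = sqrt((4*sqrt(2))^2 + (-4*sqrt(2))^2) = sqrt(32 + 32) = sqrt(64) = 8
θ = arctan(b/a) = arctan(-5.6569/5.6569) (quadrant-adjusted) = -45° = -π/4
z = 8e^(-i*π/4)


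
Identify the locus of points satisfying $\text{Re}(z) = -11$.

Re(z) = x where z = x + yi; the equation x = -11 is satisfied by all points with that x-coordinate
Locus: Vertical line x = -11


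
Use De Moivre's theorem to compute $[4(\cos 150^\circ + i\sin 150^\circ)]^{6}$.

By De Moivre: z^n = r^n(cos(nθ) + i sin(nθ))
= 4^6(cos(6*150°) + i sin(6*150°))
= 4096(cos 180° + i sin 180°)
= -4096


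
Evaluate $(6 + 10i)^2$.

(a + bi)^2 = a^2 - b^2 + 2abi
= 6^2 - 10^2 + 2*6*10i
= -64 + 120i


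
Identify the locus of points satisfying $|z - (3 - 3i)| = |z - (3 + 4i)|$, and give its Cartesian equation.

|z - z1| = |z - z2| means z is equidistant from z1 and z2,
i.e. the perpendicular bisector of the segment from (3, -3) to (3, 4) (midpoint (3, 1/2)).
With z = x + yi, square both sides:
(x - 3)^2 + (y - (-3))^2 = (x - 3)^2 + (y - 4)^2
The x^2 and y^2 terms cancel: 0x + 14y = 25 - 18 = 7
Simplify: y = 1/2
Locus: Perpendicular bisector of the segment from (3, -3) to (3, 4): the line y = 1/2


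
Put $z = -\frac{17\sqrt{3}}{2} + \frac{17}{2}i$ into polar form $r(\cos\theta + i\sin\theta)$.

r = |z| = sqrt(a^2 + b^2) = sqrt((-17*sqrt(3)/2)^2 + (17/2)^2) = sqrt(867/4 + 289/4) = sqrt(289) = 17
θ = arctan(b/a) = arctan(8.5/-14.7224) (quadrant-adjusted) = 150°
z = 17(cos 150° + i sin 150°)


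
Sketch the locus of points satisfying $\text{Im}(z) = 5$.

Im(z) = y where z = x + yi; the equation y = 5 is satisfied by all points with that y-coordinate
Locus: Horizontal line y = 5


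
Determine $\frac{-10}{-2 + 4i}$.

Multiply numerator and denominator by conjugate (-2 - 4i):
= (-10)(-2 - 4i) / ((-2)^2 + 4^2)
= (20 + 40i) / 20
= 1 + 2i


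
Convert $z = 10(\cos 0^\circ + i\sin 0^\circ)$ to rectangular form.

a = r cos θ = 10 * 1 = 10
b = r sin θ = 10 * 0 = 0
z = 10


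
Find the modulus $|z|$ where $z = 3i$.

|z| = sqrt(a^2 + b^2) = sqrt(0^2 + 3^2) = sqrt(9) = 3


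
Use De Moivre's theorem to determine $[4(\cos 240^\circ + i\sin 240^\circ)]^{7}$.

By De Moivre: z^n = r^n(cos(nθ) + i sin(nθ))
= 4^7(cos(7*240°) + i sin(7*240°))
= 16384(cos 240° + i sin 240°)
= -8192 - 8192*sqrt(3)i


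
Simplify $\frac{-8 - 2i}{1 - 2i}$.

Multiply numerator and denominator by conjugate (1 + 2i):
= (-8 - 2i)(1 + 2i) / (1^2 + (-2)^2)
= (-4 - 18i) / 5
= -4/5 - (18/5)i


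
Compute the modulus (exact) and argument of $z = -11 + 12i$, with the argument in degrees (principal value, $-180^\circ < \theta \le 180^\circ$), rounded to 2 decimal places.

|z| = sqrt((-11)^2 + 12^2) = sqrt(265)
arg(z) = arctan(b/a) = arctan(12/-11) (quadrant-adjusted) = 132.51°


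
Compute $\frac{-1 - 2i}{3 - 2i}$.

Multiply numerator and denominator by conjugate (3 + 2i):
= (-1 - 2i)(3 + 2i) / (3^2 + (-2)^2)
= (1 - 8i) / 13
= 1/13 - (8/13)i


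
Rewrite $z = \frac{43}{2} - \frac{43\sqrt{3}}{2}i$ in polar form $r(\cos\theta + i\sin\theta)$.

r = |z| = sqrt(a^2 + b^2) = sqrt((43/2)^2 + (-43*sqrt(3)/2)^2) = sqrt(1849/4 + 5547/4) = sqrt(1849) = 43
θ = arctan(b/a) = arctan(-37.2391/21.5) (quadrant-adjusted) = 300°
z = 43(cos 300° + i sin 300°)


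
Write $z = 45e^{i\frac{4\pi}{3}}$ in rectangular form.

a = r cos θ = 45 * -1/2 = -45/2
b = r sin θ = 45 * -sqrt(3)/2 = -45*sqrt(3)/2
z = -45/2 - (45*sqrt(3)/2)i


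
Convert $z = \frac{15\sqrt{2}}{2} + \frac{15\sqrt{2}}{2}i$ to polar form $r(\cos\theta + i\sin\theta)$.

r = |z| = sqrt(a^2 + b^2) = sqrt((15*sqrt(2)/2)^2 + (15*sqrt(2)/2)^2) = sqrt(225/2 + 225/2) = sqrt(225) = 15
θ = arctan(b/a) = arctan(10.6066/10.6066) (quadrant-adjusted) = 45°
z = 15(cos 45° + i sin 45°)


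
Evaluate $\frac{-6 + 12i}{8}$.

Divisor is real, so divide each part by 8:
= -3/4 + (3/2)i


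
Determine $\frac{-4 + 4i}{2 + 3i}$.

Multiply numerator and denominator by conjugate (2 - 3i):
= (-4 + 4i)(2 - 3i) / (2^2 + 3^2)
= (4 + 20i) / 13
= 4/13 + (20/13)i


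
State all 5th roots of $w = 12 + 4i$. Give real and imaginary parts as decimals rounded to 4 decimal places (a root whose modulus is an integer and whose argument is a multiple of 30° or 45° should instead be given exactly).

|w| = sqrt(160) ≈ 12.649111, arg(w) ≈ 18.434949°
Root modulus = sqrt(160)^(1/5) ≈ 1.661162
Root arguments: θ_k = (arg(w) + 360°k)/5 for k = 0, 1, ..., 4
Compute each root as (root modulus)(cos θ_k + i sin θ_k) using full-precision intermediates, then round to 4 decimal places.
Roots: 1.6577 + 0.1068i, 0.4107 + 1.6096i, -1.4039 + 0.8880i, -1.2783 - 1.0608i, 0.6139 - 1.5436i


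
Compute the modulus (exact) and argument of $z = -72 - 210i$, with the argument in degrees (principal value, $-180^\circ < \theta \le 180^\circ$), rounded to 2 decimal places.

|z| = sqrt((-72)^2 + (-210)^2) = 222
arg(z) = arctan(b/a) = arctan(-210/-72) (quadrant-adjusted) = -108.92°


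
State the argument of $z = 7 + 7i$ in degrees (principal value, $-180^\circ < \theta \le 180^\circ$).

θ = arctan(b/a) = arctan(7/7) (quadrant-adjusted) = 45°


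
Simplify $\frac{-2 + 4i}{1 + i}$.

Multiply numerator and denominator by conjugate (1 - i):
= (-2 + 4i)(1 - i) / (1^2 + 1^2)
= (2 + 6i) / 2
= 1 + 3i


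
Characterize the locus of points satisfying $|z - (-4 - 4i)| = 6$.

|z - z0| = r describes a circle centered at z0 with radius r
Here z0 = -4 - 4i and r = 6
Locus: Circle centered at (-4, -4) with radius 6


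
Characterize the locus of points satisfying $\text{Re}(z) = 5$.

Re(z) = x where z = x + yi; the equation x = 5 is satisfied by all points with that x-coordinate
Locus: Vertical line x = 5


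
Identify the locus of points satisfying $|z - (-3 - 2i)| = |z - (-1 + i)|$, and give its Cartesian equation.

|z - z1| = |z - z2| means z is equidistant from z1 and z2,
i.e. the perpendicular bisector of the segment from (-3, -2) to (-1, 1) (midpoint (-2, -1/2)).
With z = x + yi, square both sides:
(x - (-3))^2 + (y - (-2))^2 = (x - (-1))^2 + (y - 1)^2
The x^2 and y^2 terms cancel: 4x + 6y = 2 - 13 = -11
Simplify: 4x + 6y = -11
Locus: Perpendicular bisector of the segment from (-3, -2) to (-1, 1): the line 4x + 6y = -11


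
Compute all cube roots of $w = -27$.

|w| = 27, arg(w) = 180°
Root modulus = 27^(1/3) = 3
Root arguments: θ_k = (180° + 360°k)/3 for k = 0, 1, ..., 2
Roots: 3/2 + (3*sqrt(3)/2)i, -3, 3/2 - (3*sqrt(3)/2)i


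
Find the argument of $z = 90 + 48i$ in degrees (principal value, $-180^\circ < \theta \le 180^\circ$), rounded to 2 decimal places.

θ = arctan(b/a) = arctan(48/90) (quadrant-adjusted) = 28.07°


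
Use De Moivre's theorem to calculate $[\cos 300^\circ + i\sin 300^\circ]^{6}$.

By De Moivre: z^n = r^n(cos(nθ) + i sin(nθ))
= 1^6(cos(6*300°) + i sin(6*300°))
= 1(cos 0° + i sin 0°)
= 1


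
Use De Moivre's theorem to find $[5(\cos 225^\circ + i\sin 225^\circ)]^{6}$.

By De Moivre: z^n = r^n(cos(nθ) + i sin(nθ))
= 5^6(cos(6*225°) + i sin(6*225°))
= 15625(cos 270° + i sin 270°)
= -15625i


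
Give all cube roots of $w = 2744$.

|w| = 2744, arg(w) = 0°
Root modulus = 2744^(1/3) = 14
Root arguments: θ_k = (0° + 360°k)/3 for k = 0, 1, ..., 2
Roots: 14, -7 + 7*sqrt(3)i, -7 - 7*sqrt(3)i


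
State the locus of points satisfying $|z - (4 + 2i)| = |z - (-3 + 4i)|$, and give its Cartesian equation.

|z - z1| = |z - z2| means z is equidistant from z1 and z2,
i.e. the perpendicular bisector of the segment from (4, 2) to (-3, 4) (midpoint (1/2, 3)).
With z = x + yi, square both sides:
(x - 4)^2 + (y - 2)^2 = (x - (-3))^2 + (y - 4)^2
The x^2 and y^2 terms cancel: -14x + 4y = 25 - 20 = 5
Simplify: 14x - 4y = -5
Locus: Perpendicular bisector of the segment from (4, 2) to (-3, 4): the line 14x - 4y = -5


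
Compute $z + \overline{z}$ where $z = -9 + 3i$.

z + conjugate(z) = (a + bi) + (a - bi) = 2a
= 2 * (-9) = -18


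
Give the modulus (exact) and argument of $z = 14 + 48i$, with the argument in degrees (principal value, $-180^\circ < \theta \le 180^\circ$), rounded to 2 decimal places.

|z| = sqrt(14^2 + 48^2) = 50
arg(z) = arctan(b/a) = arctan(48/14) (quadrant-adjusted) = 73.74°


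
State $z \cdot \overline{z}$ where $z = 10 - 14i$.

z * conjugate(z) = |z|^2 = a^2 + b^2
= 10^2 + (-14)^2 = 296


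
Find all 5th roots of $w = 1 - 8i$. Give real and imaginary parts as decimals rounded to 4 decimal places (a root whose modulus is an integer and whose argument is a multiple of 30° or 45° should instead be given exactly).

|w| = sqrt(65) ≈ 8.062258, arg(w) ≈ 277.125016°
Root modulus = sqrt(65)^(1/5) ≈ 1.518068
Root arguments: θ_k = (arg(w) + 360°k)/5 for k = 0, 1, ..., 4
Compute each root as (root modulus)(cos θ_k + i sin θ_k) using full-precision intermediates, then round to 4 decimal places.
Roots: 0.8615 + 1.2500i, -0.9226 + 1.2056i, -1.4317 - 0.5049i, 0.0378 - 1.5176i, 1.4550 - 0.4331i


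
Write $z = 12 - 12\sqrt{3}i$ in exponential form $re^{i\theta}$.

r = |z| = sqrt((12)^2 + (-12*sqrt(3))^2) = sqrt(144 + 432) = sqrt(576) = 24
θ = arctan(b/a) = arctan(-20.7846/12) (quadrant-adjusted) = -60° = -π/3
z = 24e^(-i*π/3)


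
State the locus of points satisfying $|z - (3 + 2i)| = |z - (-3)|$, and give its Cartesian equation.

|z - z1| = |z - z2| means z is equidistant from z1 and z2,
i.e. the perpendicular bisector of the segment from (3, 2) to (-3, 0) (midpoint (0, 1)).
With z = x + yi, square both sides:
(x - 3)^2 + (y - 2)^2 = (x - (-3))^2 + (y - 0)^2
The x^2 and y^2 terms cancel: -12x + (-4)y = 9 - 13 = -4
Simplify: 3x + y = 1
Locus: Perpendicular bisector of the segment from (3, 2) to (-3, 0): the line 3x + y = 1


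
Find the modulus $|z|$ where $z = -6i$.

|z| = sqrt(a^2 + b^2) = sqrt(0^2 + (-6)^2) = sqrt(36) = 6


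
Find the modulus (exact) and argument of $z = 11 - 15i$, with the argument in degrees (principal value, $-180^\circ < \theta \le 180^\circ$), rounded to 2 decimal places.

|z| = sqrt(11^2 + (-15)^2) = sqrt(346)
arg(z) = arctan(b/a) = arctan(-15/11) (quadrant-adjusted) = -53.75°


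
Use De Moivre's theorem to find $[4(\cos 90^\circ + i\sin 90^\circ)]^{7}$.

By De Moivre: z^n = r^n(cos(nθ) + i sin(nθ))
= 4^7(cos(7*90°) + i sin(7*90°))
= 16384(cos 270° + i sin 270°)
= -16384i


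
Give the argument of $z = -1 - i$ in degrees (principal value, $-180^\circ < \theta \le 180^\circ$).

θ = arctan(b/a) = arctan(-1/-1) (quadrant-adjusted) = -135°


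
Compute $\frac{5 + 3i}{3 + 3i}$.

Multiply numerator and denominator by conjugate (3 - 3i):
= (5 + 3i)(3 - 3i) / (3^2 + 3^2)
= (24 - 6i) / 18
Divide through by 6: (4 - i) / 3
= 4/3 - (1/3)i


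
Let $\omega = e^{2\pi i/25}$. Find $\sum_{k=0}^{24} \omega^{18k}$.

Let ζ = ω^18 = e^(2πi·18/25). Since 25 ∤ 18, ζ ≠ 1.
Sum = Σ_{k=0}^{24} ζ^k = (ζ^25 - 1)/(ζ - 1) = (ω^{18·25} - 1)/(ζ - 1) = (1 - 1)/(ζ - 1) = 0


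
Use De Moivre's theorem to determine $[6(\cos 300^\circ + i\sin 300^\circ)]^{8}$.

By De Moivre: z^n = r^n(cos(nθ) + i sin(nθ))
= 6^8(cos(8*300°) + i sin(8*300°))
= 1679616(cos 240° + i sin 240°)
= -839808 - 839808*sqrt(3)i


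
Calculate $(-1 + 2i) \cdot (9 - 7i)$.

(a1*a2 - b1*b2) + (a1*b2 + b1*a2)i
= (-9 - (-14)) + (7 + 18)i
= 5 + 25i


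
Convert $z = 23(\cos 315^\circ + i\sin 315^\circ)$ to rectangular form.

a = r cos θ = 23 * sqrt(2)/2 = 23*sqrt(2)/2
b = r sin θ = 23 * -sqrt(2)/2 = -23*sqrt(2)/2
z = 23*sqrt(2)/2 - (23*sqrt(2)/2)i


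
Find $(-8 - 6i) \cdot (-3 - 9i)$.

(a1*a2 - b1*b2) + (a1*b2 + b1*a2)i
= (24 - 54) + (72 + 18)i
= -30 + 90i


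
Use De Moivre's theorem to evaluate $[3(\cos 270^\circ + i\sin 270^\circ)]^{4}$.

By De Moivre: z^n = r^n(cos(nθ) + i sin(nθ))
= 3^4(cos(4*270°) + i sin(4*270°))
= 81(cos 0° + i sin 0°)
= 81


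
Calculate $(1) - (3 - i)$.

(1 - 3) + (0 - (-1))i = -2 + i


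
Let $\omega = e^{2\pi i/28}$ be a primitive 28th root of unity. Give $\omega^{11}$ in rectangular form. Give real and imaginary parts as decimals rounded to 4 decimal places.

ω^11 = e^(2πi·11/28) = e^(i·11π/14)
= cos(11π/14) + i sin(11π/14)
= -0.7818 + 0.6235i


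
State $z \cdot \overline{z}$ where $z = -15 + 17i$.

z * conjugate(z) = |z|^2 = a^2 + b^2
= (-15)^2 + 17^2 = 514


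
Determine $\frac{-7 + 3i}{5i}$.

Multiply numerator and denominator by conjugate (-5i):
= (-7 + 3i)(-5i) / (0^2 + 5^2)
= (15 + 35i) / 25
Divide through by 5: (3 + 7i) / 5
= 3/5 + (7/5)i


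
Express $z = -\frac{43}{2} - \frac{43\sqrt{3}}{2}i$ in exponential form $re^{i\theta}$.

r = |z| = sqrt((-43/2)^2 + (-43*sqrt(3)/2)^2) = sqrt(1849/4 + 5547/4) = sqrt(1849) = 43
θ = arctan(b/a) = arctan(-37.2391/-21.5) (quadrant-adjusted) = 240° = 4π/3
z = 43e^(i*4π/3)


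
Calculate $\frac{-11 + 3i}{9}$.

Divisor is real, so divide each part by 9:
= -11/9 + (1/3)i


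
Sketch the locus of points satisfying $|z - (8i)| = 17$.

|z - z0| = r describes a circle centered at z0 with radius r
Here z0 = 8i and r = 17
Locus: Circle centered at (0, 8) with radius 17


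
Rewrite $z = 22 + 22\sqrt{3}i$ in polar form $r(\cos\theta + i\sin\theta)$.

r = |z| = sqrt(a^2 + b^2) = sqrt((22)^2 + (22*sqrt(3))^2) = sqrt(484 + 1452) = sqrt(1936) = 44
θ = arctan(b/a) = arctan(38.1051/22) (quadrant-adjusted) = 60°
z = 44(cos 60° + i sin 60°)


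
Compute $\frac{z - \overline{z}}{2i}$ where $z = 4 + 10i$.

z - conjugate(z) = 2bi
(z - conjugate(z))/(2i) = 2bi/(2i) = b = 10


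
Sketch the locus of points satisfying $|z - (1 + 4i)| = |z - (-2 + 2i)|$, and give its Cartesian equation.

|z - z1| = |z - z2| means z is equidistant from z1 and z2,
i.e. the perpendicular bisector of the segment from (1, 4) to (-2, 2) (midpoint (-1/2, 3)).
With z = x + yi, square both sides:
(x - 1)^2 + (y - 4)^2 = (x - (-2))^2 + (y - 2)^2
The x^2 and y^2 terms cancel: -6x + (-4)y = 8 - 17 = -9
Simplify: 6x + 4y = 9
Locus: Perpendicular bisector of the segment from (1, 4) to (-2, 2): the line 6x + 4y = 9


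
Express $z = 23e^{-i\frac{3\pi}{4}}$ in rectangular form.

a = r cos θ = 23 * -sqrt(2)/2 = -23*sqrt(2)/2
b = r sin θ = 23 * -sqrt(2)/2 = -23*sqrt(2)/2
z = -23*sqrt(2)/2 - (23*sqrt(2)/2)i


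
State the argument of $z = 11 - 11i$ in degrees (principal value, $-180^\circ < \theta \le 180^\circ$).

θ = arctan(b/a) = arctan(-11/11) (quadrant-adjusted) = -45°


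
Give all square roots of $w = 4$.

|w| = 4, arg(w) = 0°
Root modulus = 4^(1/2) = 2
Root arguments: θ_k = (0° + 360°k)/2 for k = 0, 1, ..., 1
Roots: 2, -2


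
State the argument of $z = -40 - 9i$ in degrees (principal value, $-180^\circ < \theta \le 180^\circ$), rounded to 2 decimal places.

θ = arctan(b/a) = arctan(-9/-40) (quadrant-adjusted) = -167.32°


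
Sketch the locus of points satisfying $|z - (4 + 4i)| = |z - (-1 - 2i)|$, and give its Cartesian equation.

|z - z1| = |z - z2| means z is equidistant from z1 and z2,
i.e. the perpendicular bisector of the segment from (4, 4) to (-1, -2) (midpoint (3/2, 1)).
With z = x + yi, square both sides:
(x - 4)^2 + (y - 4)^2 = (x - (-1))^2 + (y - (-2))^2
The x^2 and y^2 terms cancel: -10x + (-12)y = 5 - 32 = -27
Simplify: 10x + 12y = 27
Locus: Perpendicular bisector of the segment from (4, 4) to (-1, -2): the line 10x + 12y = 27


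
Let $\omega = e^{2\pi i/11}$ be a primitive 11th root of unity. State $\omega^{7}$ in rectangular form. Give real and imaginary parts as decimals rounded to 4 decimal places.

ω^7 = e^(2πi·7/11) = e^(i·14π/11)
= cos(14π/11) + i sin(14π/11)
= -0.6549 - 0.7557i


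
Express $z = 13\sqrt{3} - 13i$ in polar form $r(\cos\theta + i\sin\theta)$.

r = |z| = sqrt(a^2 + b^2) = sqrt((13*sqrt(3))^2 + (-13)^2) = sqrt(507 + 169) = sqrt(676) = 26
θ = arctan(b/a) = arctan(-13/22.5167) (quadrant-adjusted) = 330°
z = 26(cos 330° + i sin 330°)


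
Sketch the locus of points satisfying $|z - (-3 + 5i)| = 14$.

|z - z0| = r describes a circle centered at z0 with radius r
Here z0 = -3 + 5i and r = 14
Locus: Circle centered at (-3, 5) with radius 14


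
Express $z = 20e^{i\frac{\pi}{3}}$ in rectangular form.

a = r cos θ = 20 * 1/2 = 10
b = r sin θ = 20 * sqrt(3)/2 = 10*sqrt(3)
z = 10 + 10*sqrt(3)i


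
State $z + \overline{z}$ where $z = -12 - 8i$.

z + conjugate(z) = (a + bi) + (a - bi) = 2a
= 2 * (-12) = -24


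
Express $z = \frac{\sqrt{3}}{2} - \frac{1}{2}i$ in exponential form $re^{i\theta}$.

r = |z| = sqrt((sqrt(3)/2)^2 + (-1/2)^2) = sqrt(3/4 + 1/4) = sqrt(1) = 1
θ = arctan(b/a) = arctan(-0.5/0.866) (quadrant-adjusted) = -30° = -π/6
z = 1e^(-i*π/6)


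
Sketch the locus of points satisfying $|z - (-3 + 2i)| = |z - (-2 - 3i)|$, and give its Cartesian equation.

|z - z1| = |z - z2| means z is equidistant from z1 and z2,
i.e. the perpendicular bisector of the segment from (-3, 2) to (-2, -3) (midpoint (-5/2, -1/2)).
With z = x + yi, square both sides:
(x - (-3))^2 + (y - 2)^2 = (x - (-2))^2 + (y - (-3))^2
The x^2 and y^2 terms cancel: 2x + (-10)y = 13 - 13 = 0
Simplify: x - 5y = 0
Locus: Perpendicular bisector of the segment from (-3, 2) to (-2, -3): the line x - 5y = 0


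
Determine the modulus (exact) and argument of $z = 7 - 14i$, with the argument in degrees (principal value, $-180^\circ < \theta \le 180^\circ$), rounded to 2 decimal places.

|z| = sqrt(7^2 + (-14)^2) = sqrt(245)
arg(z) = arctan(b/a) = arctan(-14/7) (quadrant-adjusted) = -63.43°


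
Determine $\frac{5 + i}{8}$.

Divisor is real, so divide each part by 8:
= 5/8 + (1/8)i


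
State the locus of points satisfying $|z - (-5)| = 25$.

|z - z0| = r describes a circle centered at z0 with radius r
Here z0 = -5 and r = 25
Locus: Circle centered at (-5, 0) with radius 25


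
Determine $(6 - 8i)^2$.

(a + bi)^2 = a^2 - b^2 + 2abi
= 6^2 - (-8)^2 + 2*6*(-8)i
= -28 - 96i


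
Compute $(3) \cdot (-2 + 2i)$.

(a1*a2 - b1*b2) + (a1*b2 + b1*a2)i
= (-6 - 0) + (6 + 0)i
= -6 + 6i


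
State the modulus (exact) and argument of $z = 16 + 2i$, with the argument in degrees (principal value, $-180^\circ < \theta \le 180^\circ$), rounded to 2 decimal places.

|z| = sqrt(16^2 + 2^2) = sqrt(260)
arg(z) = arctan(b/a) = arctan(2/16) (quadrant-adjusted) = 7.13°


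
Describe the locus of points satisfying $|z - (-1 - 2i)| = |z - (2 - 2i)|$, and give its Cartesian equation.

|z - z1| = |z - z2| means z is equidistant from z1 and z2,
i.e. the perpendicular bisector of the segment from (-1, -2) to (2, -2) (midpoint (1/2, -2)).
With z = x + yi, square both sides:
(x - (-1))^2 + (y - (-2))^2 = (x - 2)^2 + (y - (-2))^2
The x^2 and y^2 terms cancel: 6x + 0y = 8 - 5 = 3
Simplify: x = 1/2
Locus: Perpendicular bisector of the segment from (-1, -2) to (2, -2): the line x = 1/2


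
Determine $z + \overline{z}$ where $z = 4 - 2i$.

z + conjugate(z) = (a + bi) + (a - bi) = 2a
= 2 * 4 = 8


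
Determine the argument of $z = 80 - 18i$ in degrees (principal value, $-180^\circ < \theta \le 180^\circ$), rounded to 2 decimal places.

θ = arctan(b/a) = arctan(-18/80) (quadrant-adjusted) = -12.68°


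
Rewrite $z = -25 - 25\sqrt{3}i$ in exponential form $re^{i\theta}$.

r = |z| = sqrt((-25)^2 + (-25*sqrt(3))^2) = sqrt(625 + 1875) = sqrt(2500) = 50
θ = arctan(b/a) = arctan(-43.3013/-25) (quadrant-adjusted) = 240° = 4π/3
z = 50e^(i*4π/3)


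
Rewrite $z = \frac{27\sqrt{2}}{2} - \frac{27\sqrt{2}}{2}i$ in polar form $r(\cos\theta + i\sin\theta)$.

r = |z| = sqrt(a^2 + b^2) = sqrt((27*sqrt(2)/2)^2 + (-27*sqrt(2)/2)^2) = sqrt(729/2 + 729/2) = sqrt(729) = 27
θ = arctan(b/a) = arctan(-19.0919/19.0919) (quadrant-adjusted) = 315°
z = 27(cos 315° + i sin 315°)


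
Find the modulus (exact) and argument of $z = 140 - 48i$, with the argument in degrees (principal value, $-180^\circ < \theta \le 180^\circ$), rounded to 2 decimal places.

|z| = sqrt(140^2 + (-48)^2) = 148
arg(z) = arctan(b/a) = arctan(-48/140) (quadrant-adjusted) = -18.92°


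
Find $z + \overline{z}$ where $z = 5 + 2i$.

z + conjugate(z) = (a + bi) + (a - bi) = 2a
= 2 * 5 = 10


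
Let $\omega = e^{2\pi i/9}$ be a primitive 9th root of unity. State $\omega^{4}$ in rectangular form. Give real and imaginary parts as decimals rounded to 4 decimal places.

ω^4 = e^(2πi·4/9) = e^(i·8π/9)
= cos(8π/9) + i sin(8π/9)
= -0.9397 + 0.3420i


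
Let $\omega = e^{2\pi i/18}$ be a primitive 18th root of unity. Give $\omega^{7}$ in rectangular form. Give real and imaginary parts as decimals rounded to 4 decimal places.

ω^7 = e^(2πi·7/18) = e^(i·7π/9)
= cos(7π/9) + i sin(7π/9)
= -0.7660 + 0.6428i


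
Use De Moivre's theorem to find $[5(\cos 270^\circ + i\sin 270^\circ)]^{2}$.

By De Moivre: z^n = r^n(cos(nθ) + i sin(nθ))
= 5^2(cos(2*270°) + i sin(2*270°))
= 25(cos 180° + i sin 180°)
= -25


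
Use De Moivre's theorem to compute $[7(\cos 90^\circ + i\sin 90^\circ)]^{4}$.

By De Moivre: z^n = r^n(cos(nθ) + i sin(nθ))
= 7^4(cos(4*90°) + i sin(4*90°))
= 2401(cos 0° + i sin 0°)
= 2401


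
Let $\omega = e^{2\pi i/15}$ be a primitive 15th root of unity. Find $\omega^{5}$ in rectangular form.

ω^5 = e^(2πi·5/15) = e^(i·2π/3)
= cos(2π/3) + i sin(2π/3)
= -1/2 + (sqrt(3)/2)i


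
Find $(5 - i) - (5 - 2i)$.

(5 - 5) + (-1 - (-2))i = i


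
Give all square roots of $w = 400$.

|w| = 400, arg(w) = 0°
Root modulus = 400^(1/2) = 20
Root arguments: θ_k = (0° + 360°k)/2 for k = 0, 1, ..., 1
Roots: 20, -20


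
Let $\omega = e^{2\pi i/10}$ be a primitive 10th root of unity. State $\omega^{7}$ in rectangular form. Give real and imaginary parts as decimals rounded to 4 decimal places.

ω^7 = e^(2πi·7/10) = e^(i·7π/5)
= cos(7π/5) + i sin(7π/5)
= -0.3090 - 0.9511i


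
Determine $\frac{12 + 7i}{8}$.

Divisor is real, so divide each part by 8:
= 3/2 + (7/8)i


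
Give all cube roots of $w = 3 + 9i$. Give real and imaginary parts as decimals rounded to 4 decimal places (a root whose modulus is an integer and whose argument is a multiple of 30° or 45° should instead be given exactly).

|w| = sqrt(90) ≈ 9.486833, arg(w) ≈ 71.565051°
Root modulus = sqrt(90)^(1/3) ≈ 2.116933
Root arguments: θ_k = (arg(w) + 360°k)/3 for k = 0, 1, ..., 2
Compute each root as (root modulus)(cos θ_k + i sin θ_k) using full-precision intermediates, then round to 4 decimal places.
Roots: 1.9361 + 0.8561i, -1.7095 + 1.2486i, -0.2266 - 2.1048i


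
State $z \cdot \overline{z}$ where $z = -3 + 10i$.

z * conjugate(z) = |z|^2 = a^2 + b^2
= (-3)^2 + 10^2 = 109


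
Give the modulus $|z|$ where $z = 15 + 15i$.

|z| = sqrt(a^2 + b^2) = sqrt(15^2 + 15^2) = sqrt(450) = sqrt(450)


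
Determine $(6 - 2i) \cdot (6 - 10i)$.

(a1*a2 - b1*b2) + (a1*b2 + b1*a2)i
= (36 - 20) + (-60 + (-12))i
= 16 - 72i


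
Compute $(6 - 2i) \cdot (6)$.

(a1*a2 - b1*b2) + (a1*b2 + b1*a2)i
= (36 - 0) + (0 + (-12))i
= 36 - 12i


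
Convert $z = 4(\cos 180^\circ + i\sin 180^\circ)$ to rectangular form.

a = r cos θ = 4 * -1 = -4
b = r sin θ = 4 * 0 = 0
z = -4


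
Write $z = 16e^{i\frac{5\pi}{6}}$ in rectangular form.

a = r cos θ = 16 * -sqrt(3)/2 = -8*sqrt(3)
b = r sin θ = 16 * 1/2 = 8
z = -8*sqrt(3) + 8i


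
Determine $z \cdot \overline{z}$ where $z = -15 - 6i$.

z * conjugate(z) = |z|^2 = a^2 + b^2
= (-15)^2 + (-6)^2 = 261


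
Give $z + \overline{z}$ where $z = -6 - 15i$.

z + conjugate(z) = (a + bi) + (a - bi) = 2a
= 2 * (-6) = -12


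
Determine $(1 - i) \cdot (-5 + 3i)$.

(a1*a2 - b1*b2) + (a1*b2 + b1*a2)i
= (-5 - (-3)) + (3 + 5)i
= -2 + 8i


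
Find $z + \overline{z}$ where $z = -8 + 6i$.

z + conjugate(z) = (a + bi) + (a - bi) = 2a
= 2 * (-8) = -16


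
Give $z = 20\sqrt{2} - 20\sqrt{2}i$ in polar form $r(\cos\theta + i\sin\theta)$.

r = |z| = sqrt(a^2 + b^2) = sqrt((20*sqrt(2))^2 + (-20*sqrt(2))^2) = sqrt(800 + 800) = sqrt(1600) = 40
θ = arctan(b/a) = arctan(-28.2843/28.2843) (quadrant-adjusted) = 315°
z = 40(cos 315° + i sin 315°)


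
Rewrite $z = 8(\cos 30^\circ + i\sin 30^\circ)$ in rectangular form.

a = r cos θ = 8 * sqrt(3)/2 = 4*sqrt(3)
b = r sin θ = 8 * 1/2 = 4
z = 4*sqrt(3) + 4i


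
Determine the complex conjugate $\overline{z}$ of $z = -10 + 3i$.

If z = a + bi, then conjugate(z) = a - bi
conjugate(-10 + 3i) = -10 - 3i


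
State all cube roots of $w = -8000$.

|w| = 8000, arg(w) = 180°
Root modulus = 8000^(1/3) = 20
Root arguments: θ_k = (180° + 360°k)/3 for k = 0, 1, ..., 2
Roots: 10 + 10*sqrt(3)i, -20, 10 - 10*sqrt(3)i


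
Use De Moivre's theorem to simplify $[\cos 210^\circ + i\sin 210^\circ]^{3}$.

By De Moivre: z^n = r^n(cos(nθ) + i sin(nθ))
= 1^3(cos(3*210°) + i sin(3*210°))
= 1(cos 270° + i sin 270°)
= -i


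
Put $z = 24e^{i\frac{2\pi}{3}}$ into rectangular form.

a = r cos θ = 24 * -1/2 = -12
b = r sin θ = 24 * sqrt(3)/2 = 12*sqrt(3)
z = -12 + 12*sqrt(3)i


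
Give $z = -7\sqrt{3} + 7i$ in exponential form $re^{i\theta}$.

r = |z| = sqrt((-7*sqrt(3))^2 + (7)^2) = sqrt(147 + 49) = sqrt(196) = 14
θ = arctan(b/a) = arctan(7/-12.1244) (quadrant-adjusted) = 150° = 5π/6
z = 14e^(i*5π/6)


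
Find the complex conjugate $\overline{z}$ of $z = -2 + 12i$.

If z = a + bi, then conjugate(z) = a - bi
conjugate(-2 + 12i) = -2 - 12i


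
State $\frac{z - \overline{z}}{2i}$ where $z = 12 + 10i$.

z - conjugate(z) = 2bi
(z - conjugate(z))/(2i) = 2bi/(2i) = b = 10


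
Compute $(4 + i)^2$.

(a + bi)^2 = a^2 - b^2 + 2abi
= 4^2 - 1^2 + 2*4*1i
= 15 + 8i


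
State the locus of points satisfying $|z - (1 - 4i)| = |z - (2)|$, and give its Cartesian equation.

|z - z1| = |z - z2| means z is equidistant from z1 and z2,
i.e. the perpendicular bisector of the segment from (1, -4) to (2, 0) (midpoint (3/2, -2)).
With z = x + yi, square both sides:
(x - 1)^2 + (y - (-4))^2 = (x - 2)^2 + (y - 0)^2
The x^2 and y^2 terms cancel: 2x + 8y = 4 - 17 = -13
Simplify: 2x + 8y = -13
Locus: Perpendicular bisector of the segment from (1, -4) to (2, 0): the line 2x + 8y = -13


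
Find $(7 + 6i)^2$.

(a + bi)^2 = a^2 - b^2 + 2abi
= 7^2 - 6^2 + 2*7*6i
= 13 + 84i


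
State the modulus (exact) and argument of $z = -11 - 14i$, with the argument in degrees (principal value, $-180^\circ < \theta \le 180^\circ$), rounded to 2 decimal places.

|z| = sqrt((-11)^2 + (-14)^2) = sqrt(317)
arg(z) = arctan(b/a) = arctan(-14/-11) (quadrant-adjusted) = -128.16°


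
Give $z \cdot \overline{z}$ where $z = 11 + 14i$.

z * conjugate(z) = |z|^2 = a^2 + b^2
= 11^2 + 14^2 = 317


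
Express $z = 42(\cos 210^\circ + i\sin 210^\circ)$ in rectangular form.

a = r cos θ = 42 * -sqrt(3)/2 = -21*sqrt(3)
b = r sin θ = 42 * -1/2 = -21
z = -21*sqrt(3) - 21i


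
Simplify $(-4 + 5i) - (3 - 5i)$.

(-4 - 3) + (5 - (-5))i = -7 + 10i


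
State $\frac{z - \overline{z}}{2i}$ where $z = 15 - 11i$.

z - conjugate(z) = 2bi
(z - conjugate(z))/(2i) = 2bi/(2i) = b = -11


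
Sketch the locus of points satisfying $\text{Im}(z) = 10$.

Im(z) = y where z = x + yi; the equation y = 10 is satisfied by all points with that y-coordinate
Locus: Horizontal line y = 10


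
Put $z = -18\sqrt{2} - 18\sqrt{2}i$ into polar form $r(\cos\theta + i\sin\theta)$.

r = |z| = sqrt(a^2 + b^2) = sqrt((-18*sqrt(2))^2 + (-18*sqrt(2))^2) = sqrt(648 + 648) = sqrt(1296) = 36
θ = arctan(b/a) = arctan(-25.4558/-25.4558) (quadrant-adjusted) = 225°
z = 36(cos 225° + i sin 225°)


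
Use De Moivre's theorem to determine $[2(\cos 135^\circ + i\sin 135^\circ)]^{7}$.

By De Moivre: z^n = r^n(cos(nθ) + i sin(nθ))
= 2^7(cos(7*135°) + i sin(7*135°))
= 128(cos 225° + i sin 225°)
= -64*sqrt(2) - 64*sqrt(2)i


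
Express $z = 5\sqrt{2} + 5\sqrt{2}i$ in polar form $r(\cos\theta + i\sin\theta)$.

r = |z| = sqrt(a^2 + b^2) = sqrt((5*sqrt(2))^2 + (5*sqrt(2))^2) = sqrt(50 + 50) = sqrt(100) = 10
θ = arctan(b/a) = arctan(7.0711/7.0711) (quadrant-adjusted) = 45°
z = 10(cos 45° + i sin 45°)
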